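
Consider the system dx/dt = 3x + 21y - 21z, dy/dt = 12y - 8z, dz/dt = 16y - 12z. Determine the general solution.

Coefficient matrix A = [[3, 21, -21], [0, 12, -8], [0, 16, -12]].
det(A - λI) = 0 gives eigenvalues λ = -4, 3, 4.
For λ=-4: eigenvector (-3,-1,-2).
For λ=3: eigenvector (1,0,0).
For λ=4: eigenvector (0,1,1).
General solution: c_1e^(-4t)(-3,-1,-2) + c_2e^(3t)(1,0,0) + c_3e^(4t)(0,1,1).

x(t) = -3c_1e^(-4t) + c_2e^(3t), y(t) = -c_1e^(-4t) + c_3e^(4t), z(t) = -2c_1e^(-4t) + c_3e^(4t)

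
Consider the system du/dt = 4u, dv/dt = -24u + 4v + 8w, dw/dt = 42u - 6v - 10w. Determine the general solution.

u(t) = C_2e^(4t), v(t) = -C_1e^(-4t) - 4C_3e^(-2t), w(t) = C_1e^(-4t) + 3C_2e^(4t) + 3C_3e^(-2t)

Coefficient matrix A = [[4, 0, 0], [-24, 4, 8], [42, -6, -10]].
det(A - λI) = 0 gives eigenvalues λ = -4, 4, -2.
For λ=-4: eigenvector (0,-1,1).
For λ=4: eigenvector (1,0,3).
For λ=-2: eigenvector (0,-4,3).
General solution: C_1e^(-4t)(0,-1,1) + C_2e^(4t)(1,0,3) + C_3e^(-2t)(0,-4,3).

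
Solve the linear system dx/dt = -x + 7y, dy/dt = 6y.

x(t) = c_1e^(6t) - c_2e^(-t), y(t) = c_1e^(6t)

Coefficient matrix A = [[-1, 7], [0, 6]].
Characteristic polynomial det(A - λI) = λ^2 - 5λ - 6 = 0.
Eigenvalues λ = 6, -1.
For λ=6: (A-λI) row 1 is [-7, 7], so an eigenvector is (1, 1).
For λ=-1: (A-λI) row 1 is [0, 7], so an eigenvector is (-1, 0).
General solution: c_1e^(6t)(1,1) + c_2e^(-t)(-1,0).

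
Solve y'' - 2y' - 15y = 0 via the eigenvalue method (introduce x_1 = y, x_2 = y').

y(t) = C_1e^(-3t) + C_2e^(5t)

Let x_1 = y, x_2 = y'. Then x_1' = x_2 and x_2' = 15x_1 + 2x_2.
A = [[0,1],[15,2]]; det(A-λI) = λ^2 - 2λ - 15.
Eigenvalues λ = -3, 5 with eigenvectors (1,-3), (1,5).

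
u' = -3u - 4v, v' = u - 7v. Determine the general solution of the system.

Coefficient matrix A = [[-3, -4], [1, -7]].
Characteristic polynomial det(A - λI) = λ^2 + 10λ + 25 = 0.
Single eigenvalue λ = -5 with algebraic multiplicity 2.
Eigenvector v = (-2,-1); generalized eigenvector w with (A-λI)w=v is (1,1).
General solution: e^(-5t)[C_1·v + C_2·(t·v + w)].

u(t) = -2C_1e^(-5t) - 2C_2te^(-5t) + C_2e^(-5t), v(t) = -C_1e^(-5t) - C_2te^(-5t) + C_2e^(-5t)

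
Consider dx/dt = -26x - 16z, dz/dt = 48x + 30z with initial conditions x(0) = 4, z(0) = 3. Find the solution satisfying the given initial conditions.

x(t) = -18e^(6t) + 22e^(-2t), z(t) = 36e^(6t) - 33e^(-2t)

Coefficient matrix A = [[-26, -16], [48, 30]].
Characteristic polynomial det(A - λI) = λ^2 - 4λ - 12 = 0.
Eigenvalues λ = 6, -2.
For λ=6: (A-λI) row 1 is [-32, -16], so an eigenvector is (-1, 2).
For λ=-2: (A-λI) row 1 is [-24, -16], so an eigenvector is (2, -3).
General solution: C_1e^(6t)(-1,2) + C_2e^(-2t)(2,-3).
Applying x(0)=4, z(0)=3 gives C_1=18, C_2=11.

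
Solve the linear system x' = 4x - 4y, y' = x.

x(t) = -2K_1e^(2t) - 2K_2te^(2t) - 3K_2e^(2t), y(t) = -K_1e^(2t) - K_2te^(2t) - K_2e^(2t)

Coefficient matrix A = [[4, -4], [1, 0]].
Characteristic polynomial det(A - λI) = λ^2 - 4λ + 4 = 0.
Single eigenvalue λ = 2 with algebraic multiplicity 2.
Eigenvector v = (-2,-1); generalized eigenvector w with (A-λI)w=v is (-3,-1).
General solution: e^(2t)[K_1·v + K_2·(t·v + w)].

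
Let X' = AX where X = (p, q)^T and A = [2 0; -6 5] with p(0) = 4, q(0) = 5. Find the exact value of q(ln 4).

A = [[2,0],[-6,5]]; eigenvalues λ = 2, 5.
Eigenvectors: (-1,-2) for λ=2, (0,1) for λ=5.
From the initial condition, c_1 = -4, c_2 = -3.
q(ln 4) = (-4)(4^2)(-2) + (-3)(4^5)(1) = -2944.

-2944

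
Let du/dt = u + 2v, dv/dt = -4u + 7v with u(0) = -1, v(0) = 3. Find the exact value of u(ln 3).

A = [[1,2],[-4,7]]; eigenvalues λ = 3, 5.
Eigenvectors: (1,1) for λ=3, (-1,-2) for λ=5.
From the initial condition, c_1 = -5, c_2 = -4.
u(ln 3) = (-5)(3^3)(1) + (-4)(3^5)(-1) = 837.

837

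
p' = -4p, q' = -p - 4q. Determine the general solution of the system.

Coefficient matrix A = [[-4, 0], [-1, -4]].
Characteristic polynomial det(A - λI) = λ^2 + 8λ + 16 = 0.
Single eigenvalue λ = -4 with algebraic multiplicity 2.
Eigenvector v = (0,1); generalized eigenvector w with (A-λI)w=v is (-1,-1).
General solution: e^(-4t)[c_1·v + c_2·(t·v + w)].

p(t) = -c_2e^(-4t), q(t) = c_1e^(-4t) + c_2te^(-4t) - c_2e^(-4t)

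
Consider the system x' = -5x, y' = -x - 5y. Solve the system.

Coefficient matrix A = [[-5, 0], [-1, -5]].
Characteristic polynomial det(A - λI) = λ^2 + 10λ + 25 = 0.
Single eigenvalue λ = -5 with algebraic multiplicity 2.
Eigenvector v = (0,-1); generalized eigenvector w with (A-λI)w=v is (1,-1).
General solution: e^(-5t)[C_1·v + C_2·(t·v + w)].

x(t) = C_2e^(-5t), y(t) = -C_1e^(-5t) - C_2te^(-5t) - C_2e^(-5t)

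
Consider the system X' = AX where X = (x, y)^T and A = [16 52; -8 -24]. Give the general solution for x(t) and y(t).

Coefficient matrix A = [[16, 52], [-8, -24]].
Characteristic polynomial det(A - λI) = λ^2 + 8λ + 32 = 0.
Eigenvalues λ = -4 ± 4i (complex conjugate pair).
For λ=-4+4i: an eigenvector is (-3,1) - i(-2,1) = (-3 + 2i, 1 - i).
A real fundamental pair from Re and Im of e^((-4+4i)t)v: X_1 = e^(-4t)(cos(4t)·(-3,1) + sin(4t)·(-2,1)), X_2 = e^(-4t)(sin(4t)·(-3,1) - cos(4t)·(-2,1)).
General solution: C_1X_1 + C_2X_2.

x(t) = -2C_1e^(-4t)sin(4t) - 3C_1e^(-4t)cos(4t) - 3C_2e^(-4t)sin(4t) + 2C_2e^(-4t)cos(4t), y(t) = C_1e^(-4t)sin(4t) + C_1e^(-4t)cos(4t) + C_2e^(-4t)sin(4t) - C_2e^(-4t)cos(4t)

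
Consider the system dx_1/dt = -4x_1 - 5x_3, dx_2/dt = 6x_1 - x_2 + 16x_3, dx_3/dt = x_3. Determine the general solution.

Coefficient matrix A = [[-4, 0, -5], [6, -1, 16], [0, 0, 1]].
det(A - λI) = 0 gives eigenvalues λ = -4, -1, 1.
For λ=-4: eigenvector (1,-2,0).
For λ=-1: eigenvector (0,1,0).
For λ=1: eigenvector (-1,5,1).
General solution: c_1e^(-4t)(1,-2,0) + c_2e^(-t)(0,1,0) + c_3e^(t)(-1,5,1).

x_1(t) = c_1e^(-4t) - c_3e^(t), x_2(t) = -2c_1e^(-4t) + c_2e^(-t) + 5c_3e^(t), x_3(t) = c_3e^(t)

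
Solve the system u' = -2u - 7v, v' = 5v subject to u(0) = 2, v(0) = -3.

u(t) = 3e^(5t) - e^(-2t), v(t) = -3e^(5t)

Coefficient matrix A = [[-2, -7], [0, 5]].
Characteristic polynomial det(A - λI) = λ^2 - 3λ - 10 = 0.
Eigenvalues λ = -2, 5.
For λ=-2: (A-λI) row 1 is [0, -7], so an eigenvector is (1, 0).
For λ=5: (A-λI) row 1 is [-7, -7], so an eigenvector is (1, -1).
General solution: K_1e^(-2t)(1,0) + K_2e^(5t)(1,-1).
Applying u(0)=2, v(0)=-3 gives K_1=-1, K_2=3.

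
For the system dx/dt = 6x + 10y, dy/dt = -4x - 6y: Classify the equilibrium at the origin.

center

A = [[6,10],[-4,-6]]; det(A-λI) = λ^2 + 4.
λ = 0 ± 2i: zero real part.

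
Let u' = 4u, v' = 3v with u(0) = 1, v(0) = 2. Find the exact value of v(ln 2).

16

A = [[4,0],[0,3]]; eigenvalues λ = 3, 4.
Eigenvectors: (0,1) for λ=3, (-1,0) for λ=4.
From the initial condition, c_1 = 2, c_2 = -1.
v(ln 2) = (2)(2^3)(1) + (-1)(2^4)(0) = 16.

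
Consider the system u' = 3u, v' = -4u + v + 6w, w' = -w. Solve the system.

u(t) = K_2e^(3t), v(t) = K_1e^(t) - 2K_2e^(3t) - 3K_3e^(-t), w(t) = K_3e^(-t)

Coefficient matrix A = [[3, 0, 0], [-4, 1, 6], [0, 0, -1]].
det(A - λI) = 0 gives eigenvalues λ = 1, 3, -1.
For λ=1: eigenvector (0,1,0).
For λ=3: eigenvector (1,-2,0).
For λ=-1: eigenvector (0,-3,1).
General solution: K_1e^(t)(0,1,0) + K_2e^(3t)(1,-2,0) + K_3e^(-t)(0,-3,1).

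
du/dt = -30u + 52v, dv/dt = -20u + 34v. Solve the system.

u(t) = 2C_1e^(2t)sin(4t) + 3C_1e^(2t)cos(4t) + 3C_2e^(2t)sin(4t) - 2C_2e^(2t)cos(4t), v(t) = C_1e^(2t)sin(4t) + 2C_1e^(2t)cos(4t) + 2C_2e^(2t)sin(4t) - C_2e^(2t)cos(4t)

Coefficient matrix A = [[-30, 52], [-20, 34]].
Characteristic polynomial det(A - λI) = λ^2 - 4λ + 20 = 0.
Eigenvalues λ = 2 ± 4i (complex conjugate pair).
For λ=2+4i: an eigenvector is (3,2) - i(2,1) = (3 - 2i, 2 - i).
A real fundamental pair from Re and Im of e^((2+4i)t)v: X_1 = e^(2t)(cos(4t)·(3,2) + sin(4t)·(2,1)), X_2 = e^(2t)(sin(4t)·(3,2) - cos(4t)·(2,1)).
General solution: C_1X_1 + C_2X_2.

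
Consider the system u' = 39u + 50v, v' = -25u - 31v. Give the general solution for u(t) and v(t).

Coefficient matrix A = [[39, 50], [-25, -31]].
Characteristic polynomial det(A - λI) = λ^2 - 8λ + 41 = 0.
Eigenvalues λ = 4 ± 5i (complex conjugate pair).
For λ=4+5i: an eigenvector is (3,-2) - i(1,-1) = (3 - i, -2 + i).
A real fundamental pair from Re and Im of e^((4+5i)t)v: X_1 = e^(4t)(cos(5t)·(3,-2) + sin(5t)·(1,-1)), X_2 = e^(4t)(sin(5t)·(3,-2) - cos(5t)·(1,-1)).
General solution: K_1X_1 + K_2X_2.

u(t) = K_1e^(4t)sin(5t) + 3K_1e^(4t)cos(5t) + 3K_2e^(4t)sin(5t) - K_2e^(4t)cos(5t), v(t) = -K_1e^(4t)sin(5t) - 2K_1e^(4t)cos(5t) - 2K_2e^(4t)sin(5t) + K_2e^(4t)cos(5t)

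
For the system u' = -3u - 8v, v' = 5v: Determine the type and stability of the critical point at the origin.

A = [[-3,-8],[0,5]]; det(A-λI) = λ^2 - 2λ - 15.
λ = 5, -3: opposite signs.

saddle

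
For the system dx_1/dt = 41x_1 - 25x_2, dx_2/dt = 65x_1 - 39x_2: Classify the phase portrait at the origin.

unstable spiral

A = [[41,-25],[65,-39]]; det(A-λI) = λ^2 - 2λ + 26.
λ = 1 ± 5i: positive real part.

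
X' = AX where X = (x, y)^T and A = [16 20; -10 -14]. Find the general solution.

Coefficient matrix A = [[16, 20], [-10, -14]].
Characteristic polynomial det(A - λI) = λ^2 - 2λ - 24 = 0.
Eigenvalues λ = 6, -4.
For λ=6: (A-λI) row 1 is [10, 20], so an eigenvector is (2, -1).
For λ=-4: (A-λI) row 1 is [20, 20], so an eigenvector is (1, -1).
General solution: C_1e^(6t)(2,-1) + C_2e^(-4t)(1,-1).

x(t) = 2C_1e^(6t) + C_2e^(-4t), y(t) = -C_1e^(6t) - C_2e^(-4t)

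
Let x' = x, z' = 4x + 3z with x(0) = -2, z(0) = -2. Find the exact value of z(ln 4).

-368

A = [[1,0],[4,3]]; eigenvalues λ = 1, 3.
Eigenvectors: (1,-2) for λ=1, (0,-1) for λ=3.
From the initial condition, c_1 = -2, c_2 = 6.
z(ln 4) = (-2)(4^1)(-2) + (6)(4^3)(-1) = -368.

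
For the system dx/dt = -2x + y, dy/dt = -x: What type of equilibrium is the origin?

A = [[-2,1],[-1,0]]; det(A-λI) = λ^2 + 2λ + 1.
repeated λ = -1 with a single eigenvector.

stable improper node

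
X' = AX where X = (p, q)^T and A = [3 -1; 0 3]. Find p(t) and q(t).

p(t) = c_1e^(3t) + c_2te^(3t) - 2c_2e^(3t), q(t) = -c_2e^(3t)

Coefficient matrix A = [[3, -1], [0, 3]].
Characteristic polynomial det(A - λI) = λ^2 - 6λ + 9 = 0.
Single eigenvalue λ = 3 with algebraic multiplicity 2.
Eigenvector v = (1,0); generalized eigenvector w with (A-λI)w=v is (-2,-1).
General solution: e^(3t)[c_1·v + c_2·(t·v + w)].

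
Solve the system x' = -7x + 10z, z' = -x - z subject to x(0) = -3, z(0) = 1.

x(t) = 19e^(-4t)sin(t) - 3e^(-4t)cos(t), z(t) = 6e^(-4t)sin(t) + e^(-4t)cos(t)

Coefficient matrix A = [[-7, 10], [-1, -1]].
Characteristic polynomial det(A - λI) = λ^2 + 8λ + 17 = 0.
Eigenvalues λ = -4 ± i (complex conjugate pair).
For λ=-4+i: an eigenvector is (3,1) - i(1,0) = (3 - i, 1).
A real fundamental pair from Re and Im of e^((-4+i)t)v: X_1 = e^(-4t)(cos(t)·(3,1) + sin(t)·(1,0)), X_2 = e^(-4t)(sin(t)·(3,1) - cos(t)·(1,0)).
General solution: c_1X_1 + c_2X_2.
Applying x(0)=-3, z(0)=1 gives c_1=1, c_2=6.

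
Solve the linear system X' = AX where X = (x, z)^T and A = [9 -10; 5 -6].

x(t) = -2K_1e^(4t) - K_2e^(-t), z(t) = -K_1e^(4t) - K_2e^(-t)

Coefficient matrix A = [[9, -10], [5, -6]].
Characteristic polynomial det(A - λI) = λ^2 - 3λ - 4 = 0.
Eigenvalues λ = 4, -1.
For λ=4: (A-λI) row 1 is [5, -10], so an eigenvector is (-2, -1).
For λ=-1: (A-λI) row 1 is [10, -10], so an eigenvector is (-1, -1).
General solution: K_1e^(4t)(-2,-1) + K_2e^(-t)(-1,-1).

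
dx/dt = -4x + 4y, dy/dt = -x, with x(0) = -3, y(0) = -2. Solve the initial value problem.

x(t) = -2te^(-2t) - 3e^(-2t), y(t) = -te^(-2t) - 2e^(-2t)

Coefficient matrix A = [[-4, 4], [-1, 0]].
Characteristic polynomial det(A - λI) = λ^2 + 4λ + 4 = 0.
Single eigenvalue λ = -2 with algebraic multiplicity 2.
Eigenvector v = (2,1); generalized eigenvector w with (A-λI)w=v is (1,1).
General solution: e^(-2t)[K_1·v + K_2·(t·v + w)].
Applying x(0)=-3, y(0)=-2 gives K_1=-1, K_2=-1.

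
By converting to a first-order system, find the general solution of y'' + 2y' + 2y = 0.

Let x_1 = y, x_2 = y'. Then x_1' = x_2 and x_2' = -2x_1 - 2x_2.
A = [[0,1],[-2,-2]]; det(A-λI) = λ^2 + 2λ + 2.
Eigenvalues λ = -1 ± i.

y(t) = c_1e^(-t)cos(t) + c_2e^(-t)sin(t)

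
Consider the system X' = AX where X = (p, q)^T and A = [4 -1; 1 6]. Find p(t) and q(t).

p(t) = -c_1e^(5t) - c_2te^(5t) + 2c_2e^(5t), q(t) = c_1e^(5t) + c_2te^(5t) - c_2e^(5t)

Coefficient matrix A = [[4, -1], [1, 6]].
Characteristic polynomial det(A - λI) = λ^2 - 10λ + 25 = 0.
Single eigenvalue λ = 5 with algebraic multiplicity 2.
Eigenvector v = (-1,1); generalized eigenvector w with (A-λI)w=v is (2,-1).
General solution: e^(5t)[c_1·v + c_2·(t·v + w)].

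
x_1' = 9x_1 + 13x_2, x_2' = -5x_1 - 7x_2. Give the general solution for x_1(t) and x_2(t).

x_1(t) = -2C_1e^(t)sin(t) + 3C_1e^(t)cos(t) + 3C_2e^(t)sin(t) + 2C_2e^(t)cos(t), x_2(t) = C_1e^(t)sin(t) - 2C_1e^(t)cos(t) - 2C_2e^(t)sin(t) - C_2e^(t)cos(t)

Coefficient matrix A = [[9, 13], [-5, -7]].
Characteristic polynomial det(A - λI) = λ^2 - 2λ + 2 = 0.
Eigenvalues λ = 1 ± i (complex conjugate pair).
For λ=1+i: an eigenvector is (3,-2) - i(-2,1) = (3 + 2i, -2 - i).
A real fundamental pair from Re and Im of e^((1+i)t)v: X_1 = e^(t)(cos(t)·(3,-2) + sin(t)·(-2,1)), X_2 = e^(t)(sin(t)·(3,-2) - cos(t)·(-2,1)).
General solution: C_1X_1 + C_2X_2.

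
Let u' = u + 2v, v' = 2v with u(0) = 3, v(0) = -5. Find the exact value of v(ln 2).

A = [[1,2],[0,2]]; eigenvalues λ = 2, 1.
Eigenvectors: (2,1) for λ=2, (-1,0) for λ=1.
From the initial condition, c_1 = -5, c_2 = -13.
v(ln 2) = (-5)(2^2)(1) + (-13)(2^1)(0) = -20.

-20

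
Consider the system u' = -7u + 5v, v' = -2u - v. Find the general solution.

Coefficient matrix A = [[-7, 5], [-2, -1]].
Characteristic polynomial det(A - λI) = λ^2 + 8λ + 17 = 0.
Eigenvalues λ = -4 ± i (complex conjugate pair).
For λ=-4+i: an eigenvector is (1,1) - i(2,1) = (1 - 2i, 1 - i).
A real fundamental pair from Re and Im of e^((-4+i)t)v: X_1 = e^(-4t)(cos(t)·(1,1) + sin(t)·(2,1)), X_2 = e^(-4t)(sin(t)·(1,1) - cos(t)·(2,1)).
General solution: C_1X_1 + C_2X_2.

u(t) = 2C_1e^(-4t)sin(t) + C_1e^(-4t)cos(t) + C_2e^(-4t)sin(t) - 2C_2e^(-4t)cos(t), v(t) = C_1e^(-4t)sin(t) + C_1e^(-4t)cos(t) + C_2e^(-4t)sin(t) - C_2e^(-4t)cos(t)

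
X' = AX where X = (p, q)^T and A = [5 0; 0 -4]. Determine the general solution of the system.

p(t) = -C_2e^(5t), q(t) = C_1e^(-4t)

Coefficient matrix A = [[5, 0], [0, -4]].
Characteristic polynomial det(A - λI) = λ^2 - λ - 20 = 0.
Eigenvalues λ = -4, 5.
For λ=-4: (A-λI) row 1 is [9, 0], so an eigenvector is (0, 1).
For λ=5: (A-λI) row 2 is [0, -9], so an eigenvector is (-1, 0).
General solution: C_1e^(-4t)(0,1) + C_2e^(5t)(-1,0).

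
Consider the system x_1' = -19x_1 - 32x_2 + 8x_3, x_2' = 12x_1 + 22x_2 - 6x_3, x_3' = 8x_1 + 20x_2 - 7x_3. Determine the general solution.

x_1(t) = C_1e^(-3t) + 2C_3e^(t), x_2(t) = C_2e^(-2t) - 2C_3e^(t), x_3(t) = 2C_1e^(-3t) + 4C_2e^(-2t) - 3C_3e^(t)

Coefficient matrix A = [[-19, -32, 8], [12, 22, -6], [8, 20, -7]].
det(A - λI) = 0 gives eigenvalues λ = -3, -2, 1.
For λ=-3: eigenvector (1,0,2).
For λ=-2: eigenvector (0,1,4).
For λ=1: eigenvector (2,-2,-3).
General solution: C_1e^(-3t)(1,0,2) + C_2e^(-2t)(0,1,4) + C_3e^(t)(2,-2,-3).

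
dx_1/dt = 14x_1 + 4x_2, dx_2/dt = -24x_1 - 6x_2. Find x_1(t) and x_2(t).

x_1(t) = C_1e^(2t) - C_2e^(6t), x_2(t) = -3C_1e^(2t) + 2C_2e^(6t)

Coefficient matrix A = [[14, 4], [-24, -6]].
Characteristic polynomial det(A - λI) = λ^2 - 8λ + 12 = 0.
Eigenvalues λ = 2, 6.
For λ=2: (A-λI) row 1 is [12, 4], so an eigenvector is (1, -3).
For λ=6: (A-λI) row 1 is [8, 4], so an eigenvector is (-1, 2).
General solution: C_1e^(2t)(1,-3) + C_2e^(6t)(-1,2).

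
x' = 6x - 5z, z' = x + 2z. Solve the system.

Coefficient matrix A = [[6, -5], [1, 2]].
Characteristic polynomial det(A - λI) = λ^2 - 8λ + 17 = 0.
Eigenvalues λ = 4 ± i (complex conjugate pair).
For λ=4+i: an eigenvector is (-2,-1) - i(1,0) = (-2 - i, -1).
A real fundamental pair from Re and Im of e^((4+i)t)v: X_1 = e^(4t)(cos(t)·(-2,-1) + sin(t)·(1,0)), X_2 = e^(4t)(sin(t)·(-2,-1) - cos(t)·(1,0)).
General solution: K_1X_1 + K_2X_2.

x(t) = K_1e^(4t)sin(t) - 2K_1e^(4t)cos(t) - 2K_2e^(4t)sin(t) - K_2e^(4t)cos(t), z(t) = -K_1e^(4t)cos(t) - K_2e^(4t)sin(t)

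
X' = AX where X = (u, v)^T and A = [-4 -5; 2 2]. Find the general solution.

u(t) = K_1e^(-t)sin(t) - 2K_1e^(-t)cos(t) - 2K_2e^(-t)sin(t) - K_2e^(-t)cos(t), v(t) = -K_1e^(-t)sin(t) + K_1e^(-t)cos(t) + K_2e^(-t)sin(t) + K_2e^(-t)cos(t)

Coefficient matrix A = [[-4, -5], [2, 2]].
Characteristic polynomial det(A - λI) = λ^2 + 2λ + 2 = 0.
Eigenvalues λ = -1 ± i (complex conjugate pair).
For λ=-1+i: an eigenvector is (-2,1) - i(1,-1) = (-2 - i, 1 + i).
A real fundamental pair from Re and Im of e^((-1+i)t)v: X_1 = e^(-t)(cos(t)·(-2,1) + sin(t)·(1,-1)), X_2 = e^(-t)(sin(t)·(-2,1) - cos(t)·(1,-1)).
General solution: K_1X_1 + K_2X_2.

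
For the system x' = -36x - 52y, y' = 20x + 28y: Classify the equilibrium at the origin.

stable spiral

A = [[-36,-52],[20,28]]; det(A-λI) = λ^2 + 8λ + 32.
λ = -4 ± 4i: negative real part.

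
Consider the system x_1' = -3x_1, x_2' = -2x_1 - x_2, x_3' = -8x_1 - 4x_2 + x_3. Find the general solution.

Coefficient matrix A = [[-3, 0, 0], [-2, -1, 0], [-8, -4, 1]].
det(A - λI) = 0 gives eigenvalues λ = -3, -1, 1.
For λ=-3: eigenvector (1,1,3).
For λ=-1: eigenvector (0,1,2).
For λ=1: eigenvector (0,0,1).
General solution: C_1e^(-3t)(1,1,3) + C_2e^(-t)(0,1,2) + C_3e^(t)(0,0,1).

x_1(t) = C_1e^(-3t), x_2(t) = C_1e^(-3t) + C_2e^(-t), x_3(t) = 3C_1e^(-3t) + 2C_2e^(-t) + C_3e^(t)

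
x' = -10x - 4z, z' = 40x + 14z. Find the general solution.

Coefficient matrix A = [[-10, -4], [40, 14]].
Characteristic polynomial det(A - λI) = λ^2 - 4λ + 20 = 0.
Eigenvalues λ = 2 ± 4i (complex conjugate pair).
For λ=2+4i: an eigenvector is (0,1) - i(-1,3) = (0 + i, 1 - 3i).
A real fundamental pair from Re and Im of e^((2+4i)t)v: X_1 = e^(2t)(cos(4t)·(0,1) + sin(4t)·(-1,3)), X_2 = e^(2t)(sin(4t)·(0,1) - cos(4t)·(-1,3)).
General solution: K_1X_1 + K_2X_2.

x(t) = -K_1e^(2t)sin(4t) + K_2e^(2t)cos(4t), z(t) = 3K_1e^(2t)sin(4t) + K_1e^(2t)cos(4t) + K_2e^(2t)sin(4t) - 3K_2e^(2t)cos(4t)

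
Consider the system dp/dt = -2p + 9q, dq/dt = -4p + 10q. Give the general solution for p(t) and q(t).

Coefficient matrix A = [[-2, 9], [-4, 10]].
Characteristic polynomial det(A - λI) = λ^2 - 8λ + 16 = 0.
Single eigenvalue λ = 4 with algebraic multiplicity 2.
Eigenvector v = (3,2); generalized eigenvector w with (A-λI)w=v is (1,1).
General solution: e^(4t)[K_1·v + K_2·(t·v + w)].

p(t) = 3K_1e^(4t) + 3K_2te^(4t) + K_2e^(4t), q(t) = 2K_1e^(4t) + 2K_2te^(4t) + K_2e^(4t)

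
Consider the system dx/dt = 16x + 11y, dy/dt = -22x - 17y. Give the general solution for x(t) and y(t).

x(t) = C_1e^(-6t) + C_2e^(5t), y(t) = -2C_1e^(-6t) - C_2e^(5t)

Coefficient matrix A = [[16, 11], [-22, -17]].
Characteristic polynomial det(A - λI) = λ^2 + λ - 30 = 0.
Eigenvalues λ = -6, 5.
For λ=-6: (A-λI) row 1 is [22, 11], so an eigenvector is (1, -2).
For λ=5: (A-λI) row 1 is [11, 11], so an eigenvector is (1, -1).
General solution: C_1e^(-6t)(1,-2) + C_2e^(5t)(1,-1).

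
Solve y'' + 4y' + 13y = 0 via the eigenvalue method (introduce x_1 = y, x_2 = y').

y(t) = c_1e^(-2t)cos(3t) + c_2e^(-2t)sin(3t)

Let x_1 = y, x_2 = y'. Then x_1' = x_2 and x_2' = -13x_1 - 4x_2.
A = [[0,1],[-13,-4]]; det(A-λI) = λ^2 + 4λ + 13.
Eigenvalues λ = -2 ± 3i.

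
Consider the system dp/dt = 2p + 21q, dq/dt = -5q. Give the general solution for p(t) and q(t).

p(t) = -C_1e^(2t) - 3C_2e^(-5t), q(t) = C_2e^(-5t)

Coefficient matrix A = [[2, 21], [0, -5]].
Characteristic polynomial det(A - λI) = λ^2 + 3λ - 10 = 0.
Eigenvalues λ = 2, -5.
For λ=2: (A-λI) row 1 is [0, 21], so an eigenvector is (-1, 0).
For λ=-5: (A-λI) row 1 is [7, 21], so an eigenvector is (-3, 1).
General solution: C_1e^(2t)(-1,0) + C_2e^(-5t)(-3,1).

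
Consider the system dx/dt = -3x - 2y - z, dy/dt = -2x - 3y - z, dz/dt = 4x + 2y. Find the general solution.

Coefficient matrix A = [[-3, -2, -1], [-2, -3, -1], [4, 2, 0]].
det(A - λI) = 0 gives eigenvalues λ = -2, -1, -3.
For λ=-2: eigenvector (1,1,-3).
For λ=-1: eigenvector (0,1,-2).
For λ=-3: eigenvector (1,1,-2).
General solution: K_1e^(-2t)(1,1,-3) + K_2e^(-t)(0,1,-2) + K_3e^(-3t)(1,1,-2).

x(t) = K_1e^(-2t) + K_3e^(-3t), y(t) = K_1e^(-2t) + K_2e^(-t) + K_3e^(-3t), z(t) = -3K_1e^(-2t) - 2K_2e^(-t) - 2K_3e^(-3t)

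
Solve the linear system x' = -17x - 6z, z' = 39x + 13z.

x(t) = -c_1e^(-2t)sin(3t) + c_1e^(-2t)cos(3t) + c_2e^(-2t)sin(3t) + c_2e^(-2t)cos(3t), z(t) = 3c_1e^(-2t)sin(3t) - 2c_1e^(-2t)cos(3t) - 2c_2e^(-2t)sin(3t) - 3c_2e^(-2t)cos(3t)

Coefficient matrix A = [[-17, -6], [39, 13]].
Characteristic polynomial det(A - λI) = λ^2 + 4λ + 13 = 0.
Eigenvalues λ = -2 ± 3i (complex conjugate pair).
For λ=-2+3i: an eigenvector is (1,-2) - i(-1,3) = (1 + i, -2 - 3i).
A real fundamental pair from Re and Im of e^((-2+3i)t)v: X_1 = e^(-2t)(cos(3t)·(1,-2) + sin(3t)·(-1,3)), X_2 = e^(-2t)(sin(3t)·(1,-2) - cos(3t)·(-1,3)).
General solution: c_1X_1 + c_2X_2.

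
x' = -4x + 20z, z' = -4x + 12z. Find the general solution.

x(t) = -2c_1e^(4t)sin(4t) + c_1e^(4t)cos(4t) + c_2e^(4t)sin(4t) + 2c_2e^(4t)cos(4t), z(t) = -c_1e^(4t)sin(4t) + c_2e^(4t)cos(4t)

Coefficient matrix A = [[-4, 20], [-4, 12]].
Characteristic polynomial det(A - λI) = λ^2 - 8λ + 32 = 0.
Eigenvalues λ = 4 ± 4i (complex conjugate pair).
For λ=4+4i: an eigenvector is (1,0) - i(-2,-1) = (1 + 2i, 0 + i).
A real fundamental pair from Re and Im of e^((4+4i)t)v: X_1 = e^(4t)(cos(4t)·(1,0) + sin(4t)·(-2,-1)), X_2 = e^(4t)(sin(4t)·(1,0) - cos(4t)·(-2,-1)).
General solution: c_1X_1 + c_2X_2.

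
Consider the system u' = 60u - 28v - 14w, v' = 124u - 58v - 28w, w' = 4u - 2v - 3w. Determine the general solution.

u(t) = c_2e^(4t) + 2c_3e^(-3t), v(t) = c_1e^(-2t) + 2c_2e^(4t) + 4c_3e^(-3t), w(t) = -2c_1e^(-2t) + c_3e^(-3t)

Coefficient matrix A = [[60, -28, -14], [124, -58, -28], [4, -2, -3]].
det(A - λI) = 0 gives eigenvalues λ = -2, 4, -3.
For λ=-2: eigenvector (0,1,-2).
For λ=4: eigenvector (1,2,0).
For λ=-3: eigenvector (2,4,1).
General solution: c_1e^(-2t)(0,1,-2) + c_2e^(4t)(1,2,0) + c_3e^(-3t)(2,4,1).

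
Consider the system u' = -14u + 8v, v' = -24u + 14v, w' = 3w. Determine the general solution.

u(t) = c_1e^(2t) - 2c_2e^(-2t), v(t) = 2c_1e^(2t) - 3c_2e^(-2t), w(t) = c_3e^(3t)

Coefficient matrix A = [[-14, 8, 0], [-24, 14, 0], [0, 0, 3]].
det(A - λI) = 0 gives eigenvalues λ = 2, -2, 3.
For λ=2: eigenvector (1,2,0).
For λ=-2: eigenvector (-2,-3,0).
For λ=3: eigenvector (0,0,1).
General solution: c_1e^(2t)(1,2,0) + c_2e^(-2t)(-2,-3,0) + c_3e^(3t)(0,0,1).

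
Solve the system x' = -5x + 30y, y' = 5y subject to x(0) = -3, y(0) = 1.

Coefficient matrix A = [[-5, 30], [0, 5]].
Characteristic polynomial det(A - λI) = λ^2 - 25 = 0.
Eigenvalues λ = -5, 5.
For λ=-5: (A-λI) row 1 is [0, 30], so an eigenvector is (1, 0).
For λ=5: (A-λI) row 1 is [-10, 30], so an eigenvector is (3, 1).
General solution: K_1e^(-5t)(1,0) + K_2e^(5t)(3,1).
Applying x(0)=-3, y(0)=1 gives K_1=-6, K_2=1.

x(t) = 3e^(5t) - 6e^(-5t), y(t) = e^(5t)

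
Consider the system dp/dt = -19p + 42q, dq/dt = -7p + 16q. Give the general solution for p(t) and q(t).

p(t) = 3K_1e^(-5t) + 2K_2e^(2t), q(t) = K_1e^(-5t) + K_2e^(2t)

Coefficient matrix A = [[-19, 42], [-7, 16]].
Characteristic polynomial det(A - λI) = λ^2 + 3λ - 10 = 0.
Eigenvalues λ = -5, 2.
For λ=-5: (A-λI) row 1 is [-14, 42], so an eigenvector is (3, 1).
For λ=2: (A-λI) row 1 is [-21, 42], so an eigenvector is (2, 1).
General solution: K_1e^(-5t)(3,1) + K_2e^(2t)(2,1).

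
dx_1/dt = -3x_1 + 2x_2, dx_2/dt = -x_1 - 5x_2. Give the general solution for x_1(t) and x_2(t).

Coefficient matrix A = [[-3, 2], [-1, -5]].
Characteristic polynomial det(A - λI) = λ^2 + 8λ + 17 = 0.
Eigenvalues λ = -4 ± i (complex conjugate pair).
For λ=-4+i: an eigenvector is (-1,1) - i(1,0) = (-1 - i, 1).
A real fundamental pair from Re and Im of e^((-4+i)t)v: X_1 = e^(-4t)(cos(t)·(-1,1) + sin(t)·(1,0)), X_2 = e^(-4t)(sin(t)·(-1,1) - cos(t)·(1,0)).
General solution: c_1X_1 + c_2X_2.

x_1(t) = c_1e^(-4t)sin(t) - c_1e^(-4t)cos(t) - c_2e^(-4t)sin(t) - c_2e^(-4t)cos(t), x_2(t) = c_1e^(-4t)cos(t) + c_2e^(-4t)sin(t)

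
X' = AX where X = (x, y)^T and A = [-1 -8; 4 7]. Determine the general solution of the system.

Coefficient matrix A = [[-1, -8], [4, 7]].
Characteristic polynomial det(A - λI) = λ^2 - 6λ + 25 = 0.
Eigenvalues λ = 3 ± 4i (complex conjugate pair).
For λ=3+4i: an eigenvector is (-1,1) - i(-1,0) = (-1 + i, 1).
A real fundamental pair from Re and Im of e^((3+4i)t)v: X_1 = e^(3t)(cos(4t)·(-1,1) + sin(4t)·(-1,0)), X_2 = e^(3t)(sin(4t)·(-1,1) - cos(4t)·(-1,0)).
General solution: K_1X_1 + K_2X_2.

x(t) = -K_1e^(3t)sin(4t) - K_1e^(3t)cos(4t) - K_2e^(3t)sin(4t) + K_2e^(3t)cos(4t), y(t) = K_1e^(3t)cos(4t) + K_2e^(3t)sin(4t)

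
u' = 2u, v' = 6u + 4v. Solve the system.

u(t) = C_2e^(2t), v(t) = C_1e^(4t) - 3C_2e^(2t)

Coefficient matrix A = [[2, 0], [6, 4]].
Characteristic polynomial det(A - λI) = λ^2 - 6λ + 8 = 0.
Eigenvalues λ = 4, 2.
For λ=4: (A-λI) row 1 is [-2, 0], so an eigenvector is (0, 1).
For λ=2: (A-λI) row 2 is [6, 2], so an eigenvector is (1, -3).
General solution: C_1e^(4t)(0,1) + C_2e^(2t)(1,-3).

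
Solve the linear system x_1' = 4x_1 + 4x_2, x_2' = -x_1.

x_1(t) = -2c_1e^(2t) - 2c_2te^(2t) - c_2e^(2t), x_2(t) = c_1e^(2t) + c_2te^(2t)

Coefficient matrix A = [[4, 4], [-1, 0]].
Characteristic polynomial det(A - λI) = λ^2 - 4λ + 4 = 0.
Single eigenvalue λ = 2 with algebraic multiplicity 2.
Eigenvector v = (-2,1); generalized eigenvector w with (A-λI)w=v is (-1,0).
General solution: e^(2t)[c_1·v + c_2·(t·v + w)].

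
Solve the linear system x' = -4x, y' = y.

x(t) = K_2e^(-4t), y(t) = -K_1e^(t)

Coefficient matrix A = [[-4, 0], [0, 1]].
Characteristic polynomial det(A - λI) = λ^2 + 3λ - 4 = 0.
Eigenvalues λ = 1, -4.
For λ=1: (A-λI) row 1 is [-5, 0], so an eigenvector is (0, -1).
For λ=-4: (A-λI) row 2 is [0, 5], so an eigenvector is (1, 0).
General solution: K_1e^(t)(0,-1) + K_2e^(-4t)(1,0).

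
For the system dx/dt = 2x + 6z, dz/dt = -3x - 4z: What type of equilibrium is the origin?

stable spiral

A = [[2,6],[-3,-4]]; det(A-λI) = λ^2 + 2λ + 10.
λ = -1 ± 3i: negative real part.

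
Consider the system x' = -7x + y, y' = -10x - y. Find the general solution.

x(t) = c_1e^(-4t)cos(t) + c_2e^(-4t)sin(t), y(t) = -c_1e^(-4t)sin(t) + 3c_1e^(-4t)cos(t) + 3c_2e^(-4t)sin(t) + c_2e^(-4t)cos(t)

Coefficient matrix A = [[-7, 1], [-10, -1]].
Characteristic polynomial det(A - λI) = λ^2 + 8λ + 17 = 0.
Eigenvalues λ = -4 ± i (complex conjugate pair).
For λ=-4+i: an eigenvector is (1,3) - i(0,-1) = (1, 3 + i).
A real fundamental pair from Re and Im of e^((-4+i)t)v: X_1 = e^(-4t)(cos(t)·(1,3) + sin(t)·(0,-1)), X_2 = e^(-4t)(sin(t)·(1,3) - cos(t)·(0,-1)).
General solution: c_1X_1 + c_2X_2.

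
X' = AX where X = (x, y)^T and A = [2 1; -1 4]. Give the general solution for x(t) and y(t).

Coefficient matrix A = [[2, 1], [-1, 4]].
Characteristic polynomial det(A - λI) = λ^2 - 6λ + 9 = 0.
Single eigenvalue λ = 3 with algebraic multiplicity 2.
Eigenvector v = (1,1); generalized eigenvector w with (A-λI)w=v is (2,3).
General solution: e^(3t)[K_1·v + K_2·(t·v + w)].

x(t) = K_1e^(3t) + K_2te^(3t) + 2K_2e^(3t), y(t) = K_1e^(3t) + K_2te^(3t) + 3K_2e^(3t)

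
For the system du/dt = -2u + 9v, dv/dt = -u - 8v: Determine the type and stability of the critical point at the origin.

A = [[-2,9],[-1,-8]]; det(A-λI) = λ^2 + 10λ + 25.
repeated λ = -5 with a single eigenvector.

stable improper node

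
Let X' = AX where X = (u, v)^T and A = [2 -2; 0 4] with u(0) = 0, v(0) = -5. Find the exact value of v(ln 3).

-405

A = [[2,-2],[0,4]]; eigenvalues λ = 2, 4.
Eigenvectors: (-1,0) for λ=2, (1,-1) for λ=4.
From the initial condition, c_1 = 5, c_2 = 5.
v(ln 3) = (5)(3^2)(0) + (5)(3^4)(-1) = -405.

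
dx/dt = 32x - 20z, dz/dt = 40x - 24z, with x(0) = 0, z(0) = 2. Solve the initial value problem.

x(t) = -10e^(4t)sin(4t), z(t) = -14e^(4t)sin(4t) + 2e^(4t)cos(4t)

Coefficient matrix A = [[32, -20], [40, -24]].
Characteristic polynomial det(A - λI) = λ^2 - 8λ + 32 = 0.
Eigenvalues λ = 4 ± 4i (complex conjugate pair).
For λ=4+4i: an eigenvector is (-1,-1) - i(-2,-3) = (-1 + 2i, -1 + 3i).
A real fundamental pair from Re and Im of e^((4+4i)t)v: X_1 = e^(4t)(cos(4t)·(-1,-1) + sin(4t)·(-2,-3)), X_2 = e^(4t)(sin(4t)·(-1,-1) - cos(4t)·(-2,-3)).
General solution: K_1X_1 + K_2X_2.
Applying x(0)=0, z(0)=2 gives K_1=4, K_2=2.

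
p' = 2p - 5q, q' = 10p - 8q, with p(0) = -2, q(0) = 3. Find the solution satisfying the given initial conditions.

Coefficient matrix A = [[2, -5], [10, -8]].
Characteristic polynomial det(A - λI) = λ^2 + 6λ + 34 = 0.
Eigenvalues λ = -3 ± 5i (complex conjugate pair).
For λ=-3+5i: an eigenvector is (0,1) - i(-1,-1) = (0 + i, 1 + i).
A real fundamental pair from Re and Im of e^((-3+5i)t)v: X_1 = e^(-3t)(cos(5t)·(0,1) + sin(5t)·(-1,-1)), X_2 = e^(-3t)(sin(5t)·(0,1) - cos(5t)·(-1,-1)).
General solution: c_1X_1 + c_2X_2.
Applying p(0)=-2, q(0)=3 gives c_1=5, c_2=-2.

p(t) = -5e^(-3t)sin(5t) - 2e^(-3t)cos(5t), q(t) = -7e^(-3t)sin(5t) + 3e^(-3t)cos(5t)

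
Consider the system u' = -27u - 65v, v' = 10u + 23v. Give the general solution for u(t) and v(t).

Coefficient matrix A = [[-27, -65], [10, 23]].
Characteristic polynomial det(A - λI) = λ^2 + 4λ + 29 = 0.
Eigenvalues λ = -2 ± 5i (complex conjugate pair).
For λ=-2+5i: an eigenvector is (-2,1) - i(-3,1) = (-2 + 3i, 1 - i).
A real fundamental pair from Re and Im of e^((-2+5i)t)v: X_1 = e^(-2t)(cos(5t)·(-2,1) + sin(5t)·(-3,1)), X_2 = e^(-2t)(sin(5t)·(-2,1) - cos(5t)·(-3,1)).
General solution: C_1X_1 + C_2X_2.

u(t) = -3C_1e^(-2t)sin(5t) - 2C_1e^(-2t)cos(5t) - 2C_2e^(-2t)sin(5t) + 3C_2e^(-2t)cos(5t), v(t) = C_1e^(-2t)sin(5t) + C_1e^(-2t)cos(5t) + C_2e^(-2t)sin(5t) - C_2e^(-2t)cos(5t)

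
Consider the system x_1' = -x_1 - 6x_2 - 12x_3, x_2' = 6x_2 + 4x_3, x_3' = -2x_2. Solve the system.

Coefficient matrix A = [[-1, -6, -12], [0, 6, 4], [0, -2, 0]].
det(A - λI) = 0 gives eigenvalues λ = 4, -1, 2.
For λ=4: eigenvector (0,2,-1).
For λ=-1: eigenvector (1,0,0).
For λ=2: eigenvector (-2,-1,1).
General solution: K_1e^(4t)(0,2,-1) + K_2e^(-t)(1,0,0) + K_3e^(2t)(-2,-1,1).

x_1(t) = K_2e^(-t) - 2K_3e^(2t), x_2(t) = 2K_1e^(4t) - K_3e^(2t), x_3(t) = -K_1e^(4t) + K_3e^(2t)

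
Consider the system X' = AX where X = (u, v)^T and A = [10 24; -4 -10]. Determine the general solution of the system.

Coefficient matrix A = [[10, 24], [-4, -10]].
Characteristic polynomial det(A - λI) = λ^2 - 4 = 0.
Eigenvalues λ = -2, 2.
For λ=-2: (A-λI) row 1 is [12, 24], so an eigenvector is (-2, 1).
For λ=2: (A-λI) row 1 is [8, 24], so an eigenvector is (-3, 1).
General solution: c_1e^(-2t)(-2,1) + c_2e^(2t)(-3,1).

u(t) = -2c_1e^(-2t) - 3c_2e^(2t), v(t) = c_1e^(-2t) + c_2e^(2t)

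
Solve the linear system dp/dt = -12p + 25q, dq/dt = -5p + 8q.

p(t) = 2c_1e^(-2t)sin(5t) - c_1e^(-2t)cos(5t) - c_2e^(-2t)sin(5t) - 2c_2e^(-2t)cos(5t), q(t) = c_1e^(-2t)sin(5t) - c_2e^(-2t)cos(5t)

Coefficient matrix A = [[-12, 25], [-5, 8]].
Characteristic polynomial det(A - λI) = λ^2 + 4λ + 29 = 0.
Eigenvalues λ = -2 ± 5i (complex conjugate pair).
For λ=-2+5i: an eigenvector is (-1,0) - i(2,1) = (-1 - 2i, 0 - i).
A real fundamental pair from Re and Im of e^((-2+5i)t)v: X_1 = e^(-2t)(cos(5t)·(-1,0) + sin(5t)·(2,1)), X_2 = e^(-2t)(sin(5t)·(-1,0) - cos(5t)·(2,1)).
General solution: c_1X_1 + c_2X_2.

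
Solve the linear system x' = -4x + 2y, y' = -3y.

Coefficient matrix A = [[-4, 2], [0, -3]].
Characteristic polynomial det(A - λI) = λ^2 + 7λ + 12 = 0.
Eigenvalues λ = -4, -3.
For λ=-4: (A-λI) row 1 is [0, 2], so an eigenvector is (1, 0).
For λ=-3: (A-λI) row 1 is [-1, 2], so an eigenvector is (-2, -1).
General solution: K_1e^(-4t)(1,0) + K_2e^(-3t)(-2,-1).

x(t) = K_1e^(-4t) - 2K_2e^(-3t), y(t) = -K_2e^(-3t)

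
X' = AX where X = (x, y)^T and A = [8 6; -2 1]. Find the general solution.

Coefficient matrix A = [[8, 6], [-2, 1]].
Characteristic polynomial det(A - λI) = λ^2 - 9λ + 20 = 0.
Eigenvalues λ = 4, 5.
For λ=4: (A-λI) row 1 is [4, 6], so an eigenvector is (3, -2).
For λ=5: (A-λI) row 1 is [3, 6], so an eigenvector is (-2, 1).
General solution: K_1e^(4t)(3,-2) + K_2e^(5t)(-2,1).

x(t) = 3K_1e^(4t) - 2K_2e^(5t), y(t) = -2K_1e^(4t) + K_2e^(5t)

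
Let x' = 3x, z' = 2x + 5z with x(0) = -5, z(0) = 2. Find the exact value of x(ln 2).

-40

A = [[3,0],[2,5]]; eigenvalues λ = 3, 5.
Eigenvectors: (-1,1) for λ=3, (0,-1) for λ=5.
From the initial condition, c_1 = 5, c_2 = 3.
x(ln 2) = (5)(2^3)(-1) + (3)(2^5)(0) = -40.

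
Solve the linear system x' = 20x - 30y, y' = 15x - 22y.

Coefficient matrix A = [[20, -30], [15, -22]].
Characteristic polynomial det(A - λI) = λ^2 + 2λ + 10 = 0.
Eigenvalues λ = -1 ± 3i (complex conjugate pair).
For λ=-1+3i: an eigenvector is (1,1) - i(-3,-2) = (1 + 3i, 1 + 2i).
A real fundamental pair from Re and Im of e^((-1+3i)t)v: X_1 = e^(-t)(cos(3t)·(1,1) + sin(3t)·(-3,-2)), X_2 = e^(-t)(sin(3t)·(1,1) - cos(3t)·(-3,-2)).
General solution: c_1X_1 + c_2X_2.

x(t) = -3c_1e^(-t)sin(3t) + c_1e^(-t)cos(3t) + c_2e^(-t)sin(3t) + 3c_2e^(-t)cos(3t), y(t) = -2c_1e^(-t)sin(3t) + c_1e^(-t)cos(3t) + c_2e^(-t)sin(3t) + 2c_2e^(-t)cos(3t)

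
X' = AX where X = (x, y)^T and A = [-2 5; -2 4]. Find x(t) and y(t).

Coefficient matrix A = [[-2, 5], [-2, 4]].
Characteristic polynomial det(A - λI) = λ^2 - 2λ + 2 = 0.
Eigenvalues λ = 1 ± i (complex conjugate pair).
For λ=1+i: an eigenvector is (-2,-1) - i(1,1) = (-2 - i, -1 - i).
A real fundamental pair from Re and Im of e^((1+i)t)v: X_1 = e^(t)(cos(t)·(-2,-1) + sin(t)·(1,1)), X_2 = e^(t)(sin(t)·(-2,-1) - cos(t)·(1,1)).
General solution: c_1X_1 + c_2X_2.

x(t) = c_1e^(t)sin(t) - 2c_1e^(t)cos(t) - 2c_2e^(t)sin(t) - c_2e^(t)cos(t), y(t) = c_1e^(t)sin(t) - c_1e^(t)cos(t) - c_2e^(t)sin(t) - c_2e^(t)cos(t)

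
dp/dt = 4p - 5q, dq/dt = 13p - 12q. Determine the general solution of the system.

p(t) = c_1e^(-4t)sin(t) + 2c_1e^(-4t)cos(t) + 2c_2e^(-4t)sin(t) - c_2e^(-4t)cos(t), q(t) = 2c_1e^(-4t)sin(t) + 3c_1e^(-4t)cos(t) + 3c_2e^(-4t)sin(t) - 2c_2e^(-4t)cos(t)

Coefficient matrix A = [[4, -5], [13, -12]].
Characteristic polynomial det(A - λI) = λ^2 + 8λ + 17 = 0.
Eigenvalues λ = -4 ± i (complex conjugate pair).
For λ=-4+i: an eigenvector is (2,3) - i(1,2) = (2 - i, 3 - 2i).
A real fundamental pair from Re and Im of e^((-4+i)t)v: X_1 = e^(-4t)(cos(t)·(2,3) + sin(t)·(1,2)), X_2 = e^(-4t)(sin(t)·(2,3) - cos(t)·(1,2)).
General solution: c_1X_1 + c_2X_2.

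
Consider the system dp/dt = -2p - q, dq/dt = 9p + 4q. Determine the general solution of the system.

Coefficient matrix A = [[-2, -1], [9, 4]].
Characteristic polynomial det(A - λI) = λ^2 - 2λ + 1 = 0.
Single eigenvalue λ = 1 with algebraic multiplicity 2.
Eigenvector v = (1,-3); generalized eigenvector w with (A-λI)w=v is (0,-1).
General solution: e^(t)[C_1·v + C_2·(t·v + w)].

p(t) = C_1e^(t) + C_2te^(t), q(t) = -3C_1e^(t) - 3C_2te^(t) - C_2e^(t)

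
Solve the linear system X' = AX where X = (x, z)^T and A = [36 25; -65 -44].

x(t) = -2C_1e^(-4t)sin(5t) + C_1e^(-4t)cos(5t) + C_2e^(-4t)sin(5t) + 2C_2e^(-4t)cos(5t), z(t) = 3C_1e^(-4t)sin(5t) - 2C_1e^(-4t)cos(5t) - 2C_2e^(-4t)sin(5t) - 3C_2e^(-4t)cos(5t)

Coefficient matrix A = [[36, 25], [-65, -44]].
Characteristic polynomial det(A - λI) = λ^2 + 8λ + 41 = 0.
Eigenvalues λ = -4 ± 5i (complex conjugate pair).
For λ=-4+5i: an eigenvector is (1,-2) - i(-2,3) = (1 + 2i, -2 - 3i).
A real fundamental pair from Re and Im of e^((-4+5i)t)v: X_1 = e^(-4t)(cos(5t)·(1,-2) + sin(5t)·(-2,3)), X_2 = e^(-4t)(sin(5t)·(1,-2) - cos(5t)·(-2,3)).
General solution: C_1X_1 + C_2X_2.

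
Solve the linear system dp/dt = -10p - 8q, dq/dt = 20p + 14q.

p(t) = -C_1e^(2t)sin(4t) - C_1e^(2t)cos(4t) - C_2e^(2t)sin(4t) + C_2e^(2t)cos(4t), q(t) = C_1e^(2t)sin(4t) + 2C_1e^(2t)cos(4t) + 2C_2e^(2t)sin(4t) - C_2e^(2t)cos(4t)

Coefficient matrix A = [[-10, -8], [20, 14]].
Characteristic polynomial det(A - λI) = λ^2 - 4λ + 20 = 0.
Eigenvalues λ = 2 ± 4i (complex conjugate pair).
For λ=2+4i: an eigenvector is (-1,2) - i(-1,1) = (-1 + i, 2 - i).
A real fundamental pair from Re and Im of e^((2+4i)t)v: X_1 = e^(2t)(cos(4t)·(-1,2) + sin(4t)·(-1,1)), X_2 = e^(2t)(sin(4t)·(-1,2) - cos(4t)·(-1,1)).
General solution: C_1X_1 + C_2X_2.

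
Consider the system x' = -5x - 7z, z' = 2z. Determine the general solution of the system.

x(t) = C_1e^(-5t) - C_2e^(2t), z(t) = C_2e^(2t)

Coefficient matrix A = [[-5, -7], [0, 2]].
Characteristic polynomial det(A - λI) = λ^2 + 3λ - 10 = 0.
Eigenvalues λ = -5, 2.
For λ=-5: (A-λI) row 1 is [0, -7], so an eigenvector is (1, 0).
For λ=2: (A-λI) row 1 is [-7, -7], so an eigenvector is (-1, 1).
General solution: C_1e^(-5t)(1,0) + C_2e^(2t)(-1,1).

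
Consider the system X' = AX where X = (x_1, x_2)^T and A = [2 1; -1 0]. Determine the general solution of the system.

Coefficient matrix A = [[2, 1], [-1, 0]].
Characteristic polynomial det(A - λI) = λ^2 - 2λ + 1 = 0.
Single eigenvalue λ = 1 with algebraic multiplicity 2.
Eigenvector v = (1,-1); generalized eigenvector w with (A-λI)w=v is (-2,3).
General solution: e^(t)[K_1·v + K_2·(t·v + w)].

x_1(t) = K_1e^(t) + K_2te^(t) - 2K_2e^(t), x_2(t) = -K_1e^(t) - K_2te^(t) + 3K_2e^(t)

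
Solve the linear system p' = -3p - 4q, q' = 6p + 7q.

p(t) = -C_1e^(t) + 2C_2e^(3t), q(t) = C_1e^(t) - 3C_2e^(3t)

Coefficient matrix A = [[-3, -4], [6, 7]].
Characteristic polynomial det(A - λI) = λ^2 - 4λ + 3 = 0.
Eigenvalues λ = 1, 3.
For λ=1: (A-λI) row 1 is [-4, -4], so an eigenvector is (-1, 1).
For λ=3: (A-λI) row 1 is [-6, -4], so an eigenvector is (2, -3).
General solution: C_1e^(t)(-1,1) + C_2e^(3t)(2,-3).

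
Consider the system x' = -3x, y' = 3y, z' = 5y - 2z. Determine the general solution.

Coefficient matrix A = [[-3, 0, 0], [0, 3, 0], [0, 5, -2]].
det(A - λI) = 0 gives eigenvalues λ = -3, 3, -2.
For λ=-3: eigenvector (1,0,0).
For λ=3: eigenvector (0,1,1).
For λ=-2: eigenvector (0,0,1).
General solution: C_1e^(-3t)(1,0,0) + C_2e^(3t)(0,1,1) + C_3e^(-2t)(0,0,1).

x(t) = C_1e^(-3t), y(t) = C_2e^(3t), z(t) = C_2e^(3t) + C_3e^(-2t)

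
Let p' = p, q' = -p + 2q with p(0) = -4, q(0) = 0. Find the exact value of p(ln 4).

-16

A = [[1,0],[-1,2]]; eigenvalues λ = 2, 1.
Eigenvectors: (0,-1) for λ=2, (1,1) for λ=1.
From the initial condition, c_1 = -4, c_2 = -4.
p(ln 4) = (-4)(4^2)(0) + (-4)(4^1)(1) = -16.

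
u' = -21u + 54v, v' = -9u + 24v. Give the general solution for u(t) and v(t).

Coefficient matrix A = [[-21, 54], [-9, 24]].
Characteristic polynomial det(A - λI) = λ^2 - 3λ - 18 = 0.
Eigenvalues λ = 6, -3.
For λ=6: (A-λI) row 1 is [-27, 54], so an eigenvector is (-2, -1).
For λ=-3: (A-λI) row 1 is [-18, 54], so an eigenvector is (-3, -1).
General solution: c_1e^(6t)(-2,-1) + c_2e^(-3t)(-3,-1).

u(t) = -2c_1e^(6t) - 3c_2e^(-3t), v(t) = -c_1e^(6t) - c_2e^(-3t)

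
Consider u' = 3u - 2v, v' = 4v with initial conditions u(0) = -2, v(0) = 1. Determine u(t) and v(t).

Coefficient matrix A = [[3, -2], [0, 4]].
Characteristic polynomial det(A - λI) = λ^2 - 7λ + 12 = 0.
Eigenvalues λ = 4, 3.
For λ=4: (A-λI) row 1 is [-1, -2], so an eigenvector is (-2, 1).
For λ=3: (A-λI) row 1 is [0, -2], so an eigenvector is (1, 0).
General solution: c_1e^(4t)(-2,1) + c_2e^(3t)(1,0).
Applying u(0)=-2, v(0)=1 gives c_1=1, c_2=0.

u(t) = -2e^(4t), v(t) = e^(4t)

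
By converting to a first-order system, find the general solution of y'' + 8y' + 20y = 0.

Let x_1 = y, x_2 = y'. Then x_1' = x_2 and x_2' = -20x_1 - 8x_2.
A = [[0,1],[-20,-8]]; det(A-λI) = λ^2 + 8λ + 20.
Eigenvalues λ = -4 ± 2i.

y(t) = K_1e^(-4t)cos(2t) + K_2e^(-4t)sin(2t)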